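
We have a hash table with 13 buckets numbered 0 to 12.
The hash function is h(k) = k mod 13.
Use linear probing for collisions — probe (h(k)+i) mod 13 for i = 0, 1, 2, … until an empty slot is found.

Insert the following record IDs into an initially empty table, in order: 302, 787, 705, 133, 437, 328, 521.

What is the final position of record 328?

6

Insert 302: h=3, slot 3 empty => index 3.
Insert 787: h=7, slot 7 empty => index 7.
Insert 705: h=3, slot 3 occupied => index 4.
Insert 133: h=3, slots 3,4 occupied => index 5.
Insert 437: h=8, slot 8 empty => index 8.
Insert 328: h=3, slots 3,4,5 occupied => index 6.
Insert 521: h=1, slot 1 empty => index 1.
Table: [_, 521, _, 302, 705, 133, 328, 787, 437, _, _, _, _]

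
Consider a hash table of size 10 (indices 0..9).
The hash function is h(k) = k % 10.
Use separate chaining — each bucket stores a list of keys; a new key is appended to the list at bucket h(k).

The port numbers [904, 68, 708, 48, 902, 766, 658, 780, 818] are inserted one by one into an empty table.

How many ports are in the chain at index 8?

5

Insert 904: h=4, bucket 4 empty → new chain.
Insert 68: h=8, bucket 8 empty → new chain.
Insert 708: h=8, bucket 8 nonempty → append to chain.
Insert 48: h=8, bucket 8 nonempty → append to chain.
Insert 902: h=2, bucket 2 empty → new chain.
Insert 766: h=6, bucket 6 empty → new chain.
Insert 658: h=8, bucket 8 nonempty → append to chain.
Insert 780: h=0, bucket 0 empty → new chain.
Insert 818: h=8, bucket 8 nonempty → append to chain.
Final buckets:
0: 780
1: .
2: 902
3: .
4: 904
5: .
6: 766
7: .
8: 68 -> 708 -> 48 -> 658 -> 818
9: .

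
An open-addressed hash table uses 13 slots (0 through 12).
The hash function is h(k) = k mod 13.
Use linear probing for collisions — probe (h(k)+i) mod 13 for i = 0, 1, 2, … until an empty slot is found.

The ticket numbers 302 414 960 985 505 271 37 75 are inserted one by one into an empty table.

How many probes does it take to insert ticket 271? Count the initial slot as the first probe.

302 hashes to 3; slot 3 is free -> place at 3.
414 hashes to 11; slot 11 is free -> place at 11.
960 hashes to 11; 11 taken -> place at 12.
985 hashes to 10; slot 10 is free -> place at 10.
505 hashes to 11; 11,12 taken -> place at 0.
271 hashes to 11; 11,12,0 taken -> place at 1.
37 hashes to 11; 11,12,0,1 taken -> place at 2.
75 hashes to 10; 10,11,12,0,1,2,3 taken -> place at 4.
Table: [505, 271, 37, 302, 75, _, _, _, _, _, 985, 414, 960]

4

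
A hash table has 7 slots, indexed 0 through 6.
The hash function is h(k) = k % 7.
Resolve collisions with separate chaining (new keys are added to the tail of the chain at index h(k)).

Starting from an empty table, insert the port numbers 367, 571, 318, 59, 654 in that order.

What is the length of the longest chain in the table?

Insert 367: h=3, bucket 3 empty → new chain.
Insert 571: h=4, bucket 4 empty → new chain.
Insert 318: h=3, bucket 3 nonempty → append to chain.
Insert 59: h=3, bucket 3 nonempty → append to chain.
Insert 654: h=3, bucket 3 nonempty → append to chain.
Final buckets:
0: .
1: .
2: .
3: 367 -> 318 -> 59 -> 654
4: 571
5: .
6: .

4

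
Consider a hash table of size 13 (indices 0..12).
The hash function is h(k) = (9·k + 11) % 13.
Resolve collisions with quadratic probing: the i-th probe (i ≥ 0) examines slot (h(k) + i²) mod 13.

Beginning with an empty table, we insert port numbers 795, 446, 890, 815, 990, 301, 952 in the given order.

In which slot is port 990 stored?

Insert 795: h=3, slot 3 empty → index 3.
Insert 446: h=8, slot 8 empty → index 8.
Insert 890: h=0, slot 0 empty → index 0.
Insert 815: h=1, slot 1 empty → index 1.
Insert 990: h=3, slot 3 occupied → index 4.
Insert 301: h=3, slots 3,4 occupied → index 7.
Insert 952: h=12, slot 12 empty → index 12.
Table: [890, 815, ., 795, 990, ., ., 301, 446, ., ., ., 952]

4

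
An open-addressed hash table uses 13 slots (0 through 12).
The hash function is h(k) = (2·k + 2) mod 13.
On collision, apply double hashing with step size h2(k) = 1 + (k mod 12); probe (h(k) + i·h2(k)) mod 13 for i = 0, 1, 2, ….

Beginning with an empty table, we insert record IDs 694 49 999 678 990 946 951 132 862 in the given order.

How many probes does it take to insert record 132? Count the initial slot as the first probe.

694: h=12 => slot 12
49: h=9 => slot 9
999: h=11 => slot 11
678: h=6 => slot 6
990: h=6, h2=7, probe 6,0 => slot 0
946: h=9, h2=11, probe 9,7 => slot 7
951: h=6, h2=4, probe 6,10 => slot 10
132: h=6, h2=1, probe 6,7,8 => slot 8
862: h=10, h2=11, probe 10,8,6,4 => slot 4
Table: [990, ∅, ∅, ∅, 862, ∅, 678, 946, 132, 49, 951, 999, 694]

3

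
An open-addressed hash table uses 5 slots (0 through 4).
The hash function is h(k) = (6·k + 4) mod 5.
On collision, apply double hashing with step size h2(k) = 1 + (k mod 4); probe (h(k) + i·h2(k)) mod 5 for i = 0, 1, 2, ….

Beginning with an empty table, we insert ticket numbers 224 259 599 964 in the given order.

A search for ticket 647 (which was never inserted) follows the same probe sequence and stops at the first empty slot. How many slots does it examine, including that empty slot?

2

224 hashes to 3; slot 3 is free → place at 3.
259 hashes to 3, h2=4; 3 taken → place at 2.
599 hashes to 3, h2=4; 3,2 taken → place at 1.
964 hashes to 3, h2=1; 3 taken → place at 4.
Table: [., 599, 259, 224, 964]
Lookup 647: h=1, h2=4, probe 1,0 → slot 0 empty, not found.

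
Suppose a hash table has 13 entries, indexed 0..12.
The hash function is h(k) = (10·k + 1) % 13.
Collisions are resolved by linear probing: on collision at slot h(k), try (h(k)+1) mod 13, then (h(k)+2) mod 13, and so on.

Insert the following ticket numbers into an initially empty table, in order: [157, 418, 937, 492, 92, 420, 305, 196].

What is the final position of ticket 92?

0

157: h=11 → slot 11
418: h=8 → slot 8
937: h=11, probe 11,12 → slot 12
492: h=7 → slot 7
92: h=11, probe 11,12,0 → slot 0
420: h=2 → slot 2
305: h=9 → slot 9
196: h=11, probe 11,12,0,1 → slot 1
Table: [92, 196, 420, _, _, _, _, 492, 418, 305, _, 157, 937]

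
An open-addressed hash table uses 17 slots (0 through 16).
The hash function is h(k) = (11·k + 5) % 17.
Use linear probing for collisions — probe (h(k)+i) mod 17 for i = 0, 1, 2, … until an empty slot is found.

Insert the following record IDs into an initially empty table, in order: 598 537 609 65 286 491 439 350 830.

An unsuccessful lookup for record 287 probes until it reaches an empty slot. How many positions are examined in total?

Insert 598: h=4, slot 4 empty → index 4.
Insert 537: h=13, slot 13 empty → index 13.
Insert 609: h=6, slot 6 empty → index 6.
Insert 65: h=6, slot 6 occupied → index 7.
Insert 286: h=6, slots 6,7 occupied → index 8.
Insert 491: h=0, slot 0 empty → index 0.
Insert 439: h=6, slots 6,7,8 occupied → index 9.
Insert 350: h=13, slot 13 occupied → index 14.
Insert 830: h=6, slots 6,7,8,9 occupied → index 10.
Table: [491, ., ., ., 598, ., 609, 65, 286, 439, 830, ., ., 537, 350, ., .]
Lookup 287: h=0, probe 0,1 → slot 1 empty, not found.

2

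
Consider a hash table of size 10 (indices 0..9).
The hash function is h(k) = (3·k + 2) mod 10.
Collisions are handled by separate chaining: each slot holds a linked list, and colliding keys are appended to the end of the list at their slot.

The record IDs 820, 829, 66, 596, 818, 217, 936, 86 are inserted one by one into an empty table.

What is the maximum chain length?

4

820 → bucket 2
829 → bucket 9
66 → bucket 0
596 → bucket 0 (collision)
818 → bucket 6
217 → bucket 3
936 → bucket 0 (collision)
86 → bucket 0 (collision)
Final buckets:
0: 66 -> 596 -> 936 -> 86
1: .
2: 820
3: 217
4: .
5: .
6: 818
7: .
8: .
9: 829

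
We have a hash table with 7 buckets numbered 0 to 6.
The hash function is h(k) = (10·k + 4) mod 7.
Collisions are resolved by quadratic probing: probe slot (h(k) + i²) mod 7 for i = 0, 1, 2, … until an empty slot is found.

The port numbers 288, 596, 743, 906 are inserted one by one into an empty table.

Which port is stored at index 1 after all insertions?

Insert 288: h=0, slot 0 empty -> index 0.
Insert 596: h=0, slot 0 occupied -> index 1.
Insert 743: h=0, slots 0,1 occupied -> index 4.
Insert 906: h=6, slot 6 empty -> index 6.
Table: [288, 596, —, —, 743, —, 906]

596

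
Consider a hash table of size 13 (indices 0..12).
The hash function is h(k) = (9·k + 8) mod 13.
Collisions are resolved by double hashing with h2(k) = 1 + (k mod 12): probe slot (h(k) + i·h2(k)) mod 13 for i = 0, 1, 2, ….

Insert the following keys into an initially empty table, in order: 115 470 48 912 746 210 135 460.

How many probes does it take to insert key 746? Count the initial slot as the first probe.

115 hashes to 3; slot 3 is free -> place at 3.
470 hashes to 0; slot 0 is free -> place at 0.
48 hashes to 11; slot 11 is free -> place at 11.
912 hashes to 0, h2=1; 0 taken -> place at 1.
746 hashes to 1, h2=3; 1 taken -> place at 4.
210 hashes to 0, h2=7; 0 taken -> place at 7.
135 hashes to 1, h2=4; 1 taken -> place at 5.
460 hashes to 1, h2=5; 1 taken -> place at 6.
Table: [470, 912, _, 115, 746, 135, 460, 210, _, _, _, 48, _]

2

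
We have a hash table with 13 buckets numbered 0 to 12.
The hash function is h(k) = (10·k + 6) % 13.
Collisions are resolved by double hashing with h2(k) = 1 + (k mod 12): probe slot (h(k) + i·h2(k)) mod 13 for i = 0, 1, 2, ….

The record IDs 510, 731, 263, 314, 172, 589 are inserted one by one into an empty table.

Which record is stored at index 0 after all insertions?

314

Insert 510: h=10, slot 10 empty => index 10.
Insert 731: h=10, h2=12, slot 10 occupied => index 9.
Insert 263: h=10, h2=12, slots 10,9 occupied => index 8.
Insert 314: h=0, slot 0 empty => index 0.
Insert 172: h=10, h2=5, slot 10 occupied => index 2.
Insert 589: h=7, slot 7 empty => index 7.
Table: [314, ∅, 172, ∅, ∅, ∅, ∅, 589, 263, 731, 510, ∅, ∅]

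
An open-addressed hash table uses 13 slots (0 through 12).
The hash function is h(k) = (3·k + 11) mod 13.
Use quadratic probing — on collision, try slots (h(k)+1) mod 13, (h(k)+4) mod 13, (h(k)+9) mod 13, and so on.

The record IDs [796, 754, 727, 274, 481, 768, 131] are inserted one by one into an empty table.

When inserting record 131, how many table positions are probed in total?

3

Insert 796: h=7, slot 7 empty → index 7.
Insert 754: h=11, slot 11 empty → index 11.
Insert 727: h=8, slot 8 empty → index 8.
Insert 274: h=1, slot 1 empty → index 1.
Insert 481: h=11, slot 11 occupied → index 12.
Insert 768: h=1, slot 1 occupied → index 2.
Insert 131: h=1, slots 1,2 occupied → index 5.
Table: [_, 274, 768, _, _, 131, _, 796, 727, _, _, 754, 481]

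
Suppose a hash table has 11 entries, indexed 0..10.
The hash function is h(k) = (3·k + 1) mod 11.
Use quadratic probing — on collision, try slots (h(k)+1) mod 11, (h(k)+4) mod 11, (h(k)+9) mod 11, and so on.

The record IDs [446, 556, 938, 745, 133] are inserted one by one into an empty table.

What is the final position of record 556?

Insert 446: h=8, slot 8 empty => index 8.
Insert 556: h=8, slot 8 occupied => index 9.
Insert 938: h=10, slot 10 empty => index 10.
Insert 745: h=3, slot 3 empty => index 3.
Insert 133: h=4, slot 4 empty => index 4.
Table: [_, _, _, 745, 133, _, _, _, 446, 556, 938]

9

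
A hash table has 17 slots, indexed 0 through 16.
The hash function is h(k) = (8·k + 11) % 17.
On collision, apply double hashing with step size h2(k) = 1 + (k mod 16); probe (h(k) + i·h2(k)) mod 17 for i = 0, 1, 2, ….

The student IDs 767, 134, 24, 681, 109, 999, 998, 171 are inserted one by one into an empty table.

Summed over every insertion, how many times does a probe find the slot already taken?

Insert 767: h=10, slot 10 empty → index 10.
Insert 134: h=12, slot 12 empty → index 12.
Insert 24: h=16, slot 16 empty → index 16.
Insert 681: h=2, slot 2 empty → index 2.
Insert 109: h=16, h2=14, slot 16 occupied → index 13.
Insert 999: h=13, h2=8, slot 13 occupied → index 4.
Insert 998: h=5, slot 5 empty → index 5.
Insert 171: h=2, h2=12, slot 2 occupied → index 14.
Table: [∅, ∅, 681, ∅, 999, 998, ∅, ∅, ∅, ∅, 767, ∅, 134, 109, 171, ∅, 24]

3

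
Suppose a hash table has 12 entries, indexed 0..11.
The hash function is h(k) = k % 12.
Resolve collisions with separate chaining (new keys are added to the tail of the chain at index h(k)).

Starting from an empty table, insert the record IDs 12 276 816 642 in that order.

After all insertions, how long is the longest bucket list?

Insert 12: h=0, bucket 0 empty → new chain.
Insert 276: h=0, bucket 0 nonempty → append to chain.
Insert 816: h=0, bucket 0 nonempty → append to chain.
Insert 642: h=6, bucket 6 empty → new chain.
Final buckets:
0: 12 -> 276 -> 816
1: —
2: —
3: —
4: —
5: —
6: 642
7: —
8: —
9: —
10: —
11: —

3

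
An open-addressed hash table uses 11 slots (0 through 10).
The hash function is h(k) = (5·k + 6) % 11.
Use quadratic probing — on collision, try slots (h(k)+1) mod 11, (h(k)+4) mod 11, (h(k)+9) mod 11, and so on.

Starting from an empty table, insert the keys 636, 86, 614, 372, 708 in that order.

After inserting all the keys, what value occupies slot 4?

708

636 hashes to 7; slot 7 is free → place at 7.
86 hashes to 7; 7 taken → place at 8.
614 hashes to 7; 7,8 taken → place at 0.
372 hashes to 7; 7,8,0 taken → place at 5.
708 hashes to 4; slot 4 is free → place at 4.
Table: [614, —, —, —, 708, 372, —, 636, 86, —, —]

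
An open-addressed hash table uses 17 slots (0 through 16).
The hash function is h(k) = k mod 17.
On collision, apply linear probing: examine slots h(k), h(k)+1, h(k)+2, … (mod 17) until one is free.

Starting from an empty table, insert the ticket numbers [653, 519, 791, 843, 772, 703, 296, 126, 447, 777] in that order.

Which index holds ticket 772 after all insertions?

8

653: h=7 → slot 7
519: h=9 → slot 9
791: h=9, probe 9,10 → slot 10
843: h=10, probe 10,11 → slot 11
772: h=7, probe 7,8 → slot 8
703: h=6 → slot 6
296: h=7, probe 7,8,9,10,11,12 → slot 12
126: h=7, probe 7,8,9,10,11,12,13 → slot 13
447: h=5 → slot 5
777: h=12, probe 12,13,14 → slot 14
Table: [—, —, —, —, —, 447, 703, 653, 772, 519, 791, 843, 296, 126, 777, —, —]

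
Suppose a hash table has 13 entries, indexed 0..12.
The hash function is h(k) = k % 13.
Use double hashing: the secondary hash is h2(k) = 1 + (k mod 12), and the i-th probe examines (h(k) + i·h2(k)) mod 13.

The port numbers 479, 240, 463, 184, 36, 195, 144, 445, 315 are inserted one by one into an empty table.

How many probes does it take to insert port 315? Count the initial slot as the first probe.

2

479 hashes to 11; slot 11 is free => place at 11.
240 hashes to 6; slot 6 is free => place at 6.
463 hashes to 8; slot 8 is free => place at 8.
184 hashes to 2; slot 2 is free => place at 2.
36 hashes to 10; slot 10 is free => place at 10.
195 hashes to 0; slot 0 is free => place at 0.
144 hashes to 1; slot 1 is free => place at 1.
445 hashes to 3; slot 3 is free => place at 3.
315 hashes to 3, h2=4; 3 taken => place at 7.
Table: [195, 144, 184, 445, —, —, 240, 315, 463, —, 36, 479, —]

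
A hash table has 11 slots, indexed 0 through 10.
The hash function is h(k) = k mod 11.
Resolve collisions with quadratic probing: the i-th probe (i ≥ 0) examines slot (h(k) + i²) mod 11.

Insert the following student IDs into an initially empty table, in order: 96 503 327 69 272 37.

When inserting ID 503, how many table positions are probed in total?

2

96: h=8 -> slot 8
503: h=8, probe 8,9 -> slot 9
327: h=8, probe 8,9,1 -> slot 1
69: h=3 -> slot 3
272: h=8, probe 8,9,1,6 -> slot 6
37: h=4 -> slot 4
Table: [—, 327, —, 69, 37, —, 272, —, 96, 503, —]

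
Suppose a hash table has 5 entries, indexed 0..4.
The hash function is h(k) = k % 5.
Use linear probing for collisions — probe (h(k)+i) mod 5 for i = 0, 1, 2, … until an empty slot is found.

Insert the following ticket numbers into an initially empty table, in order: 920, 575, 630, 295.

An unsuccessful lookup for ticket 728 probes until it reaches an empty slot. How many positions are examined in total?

920 hashes to 0; slot 0 is free => place at 0.
575 hashes to 0; 0 taken => place at 1.
630 hashes to 0; 0,1 taken => place at 2.
295 hashes to 0; 0,1,2 taken => place at 3.
Table: [920, 575, 630, 295, -]
Lookup 728: h=3, probe 3,4 → slot 4 empty, not found.

2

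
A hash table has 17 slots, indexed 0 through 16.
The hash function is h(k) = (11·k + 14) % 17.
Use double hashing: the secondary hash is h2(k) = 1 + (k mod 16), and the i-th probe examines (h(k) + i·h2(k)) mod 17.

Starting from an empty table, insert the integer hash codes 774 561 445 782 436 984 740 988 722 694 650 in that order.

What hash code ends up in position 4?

740

Insert 774: h=11, slot 11 empty => index 11.
Insert 561: h=14, slot 14 empty => index 14.
Insert 445: h=13, slot 13 empty => index 13.
Insert 782: h=14, h2=15, slot 14 occupied => index 12.
Insert 436: h=16, slot 16 empty => index 16.
Insert 984: h=9, slot 9 empty => index 9.
Insert 740: h=11, h2=5, slots 11,16 occupied => index 4.
Insert 988: h=2, slot 2 empty => index 2.
Insert 722: h=0, slot 0 empty => index 0.
Insert 694: h=15, slot 15 empty => index 15.
Insert 650: h=7, slot 7 empty => index 7.
Table: [722, ., 988, ., 740, ., ., 650, ., 984, ., 774, 782, 445, 561, 694, 436]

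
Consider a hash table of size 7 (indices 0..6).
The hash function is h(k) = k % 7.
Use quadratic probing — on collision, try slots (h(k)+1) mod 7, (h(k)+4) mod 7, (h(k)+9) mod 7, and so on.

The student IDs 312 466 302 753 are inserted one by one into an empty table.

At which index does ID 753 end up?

Insert 312: h=4, slot 4 empty -> index 4.
Insert 466: h=4, slot 4 occupied -> index 5.
Insert 302: h=1, slot 1 empty -> index 1.
Insert 753: h=4, slots 4,5,1 occupied -> index 6.
Table: [., 302, ., ., 312, 466, 753]

6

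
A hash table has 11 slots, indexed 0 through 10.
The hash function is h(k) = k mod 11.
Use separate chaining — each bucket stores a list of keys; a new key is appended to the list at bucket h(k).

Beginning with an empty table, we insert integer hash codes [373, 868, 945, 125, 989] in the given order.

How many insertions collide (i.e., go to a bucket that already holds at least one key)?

Insert 373: h=10, bucket 10 empty -> new chain.
Insert 868: h=10, bucket 10 nonempty -> append to chain.
Insert 945: h=10, bucket 10 nonempty -> append to chain.
Insert 125: h=4, bucket 4 empty -> new chain.
Insert 989: h=10, bucket 10 nonempty -> append to chain.
Final buckets:
0: —
1: —
2: —
3: —
4: 125
5: —
6: —
7: —
8: —
9: —
10: 373 -> 868 -> 945 -> 989

3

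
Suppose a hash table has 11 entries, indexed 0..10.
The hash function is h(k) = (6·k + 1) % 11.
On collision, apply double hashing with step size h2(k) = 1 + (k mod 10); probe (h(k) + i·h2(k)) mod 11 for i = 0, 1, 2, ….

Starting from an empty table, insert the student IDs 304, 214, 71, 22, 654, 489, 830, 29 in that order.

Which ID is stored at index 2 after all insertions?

304: h=10 => slot 10
214: h=9 => slot 9
71: h=9, h2=2, probe 9,0 => slot 0
22: h=1 => slot 1
654: h=9, h2=5, probe 9,3 => slot 3
489: h=9, h2=10, probe 9,8 => slot 8
830: h=9, h2=1, probe 9,10,0,1,2 => slot 2
29: h=10, h2=10, probe 10,9,8,7 => slot 7
Table: [71, 22, 830, 654, —, —, —, 29, 489, 214, 304]

830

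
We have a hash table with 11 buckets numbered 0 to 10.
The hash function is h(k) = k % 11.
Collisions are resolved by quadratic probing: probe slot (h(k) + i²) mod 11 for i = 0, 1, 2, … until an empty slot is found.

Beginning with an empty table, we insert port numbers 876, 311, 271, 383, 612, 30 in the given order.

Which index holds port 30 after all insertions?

1

876: h=7 -> slot 7
311: h=3 -> slot 3
271: h=7, probe 7,8 -> slot 8
383: h=9 -> slot 9
612: h=7, probe 7,8,0 -> slot 0
30: h=8, probe 8,9,1 -> slot 1
Table: [612, 30, ., 311, ., ., ., 876, 271, 383, .]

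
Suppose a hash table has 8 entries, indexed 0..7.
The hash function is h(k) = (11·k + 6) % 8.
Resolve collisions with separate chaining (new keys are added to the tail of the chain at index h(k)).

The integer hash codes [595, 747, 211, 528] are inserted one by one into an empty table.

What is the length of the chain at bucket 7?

3

Insert 595: h=7, bucket 7 empty -> new chain.
Insert 747: h=7, bucket 7 nonempty -> append to chain.
Insert 211: h=7, bucket 7 nonempty -> append to chain.
Insert 528: h=6, bucket 6 empty -> new chain.
Final buckets:
0: _
1: _
2: _
3: _
4: _
5: _
6: 528
7: 595 -> 747 -> 211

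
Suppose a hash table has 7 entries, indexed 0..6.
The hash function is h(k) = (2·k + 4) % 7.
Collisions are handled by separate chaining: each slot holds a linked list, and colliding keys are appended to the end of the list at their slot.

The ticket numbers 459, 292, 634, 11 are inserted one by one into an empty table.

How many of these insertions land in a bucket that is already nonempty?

2

Insert 459: h=5, bucket 5 empty → new chain.
Insert 292: h=0, bucket 0 empty → new chain.
Insert 634: h=5, bucket 5 nonempty → append to chain.
Insert 11: h=5, bucket 5 nonempty → append to chain.
Final buckets:
0: 292
1: ∅
2: ∅
3: ∅
4: ∅
5: 459 -> 634 -> 11
6: ∅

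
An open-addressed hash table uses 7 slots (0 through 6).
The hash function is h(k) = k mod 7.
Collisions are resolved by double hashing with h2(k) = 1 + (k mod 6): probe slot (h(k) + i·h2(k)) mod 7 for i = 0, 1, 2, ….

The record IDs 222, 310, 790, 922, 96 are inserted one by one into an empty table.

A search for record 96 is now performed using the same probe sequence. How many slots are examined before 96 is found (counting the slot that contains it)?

222: h=5 → slot 5
310: h=2 → slot 2
790: h=6 → slot 6
922: h=5, h2=5, probe 5,3 → slot 3
96: h=5, h2=1, probe 5,6,0 → slot 0
Table: [96, —, 310, 922, —, 222, 790]
Lookup 96: h=5, h2=1, probe 5,6,0 → found at 0.

3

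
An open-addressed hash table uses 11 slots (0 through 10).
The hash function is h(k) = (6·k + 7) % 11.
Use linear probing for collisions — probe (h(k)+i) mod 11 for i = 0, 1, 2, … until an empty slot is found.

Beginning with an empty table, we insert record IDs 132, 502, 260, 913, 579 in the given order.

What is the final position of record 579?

132: h=7 -> slot 7
502: h=5 -> slot 5
260: h=5, probe 5,6 -> slot 6
913: h=7, probe 7,8 -> slot 8
579: h=5, probe 5,6,7,8,9 -> slot 9
Table: [., ., ., ., ., 502, 260, 132, 913, 579, .]

9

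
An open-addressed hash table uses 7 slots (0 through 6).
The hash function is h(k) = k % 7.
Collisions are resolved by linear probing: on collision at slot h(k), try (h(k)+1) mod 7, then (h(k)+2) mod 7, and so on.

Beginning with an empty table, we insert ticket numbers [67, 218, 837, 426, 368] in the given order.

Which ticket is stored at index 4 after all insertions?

67

Insert 67: h=4, slot 4 empty => index 4.
Insert 218: h=1, slot 1 empty => index 1.
Insert 837: h=4, slot 4 occupied => index 5.
Insert 426: h=6, slot 6 empty => index 6.
Insert 368: h=4, slots 4,5,6 occupied => index 0.
Table: [368, 218, _, _, 67, 837, 426]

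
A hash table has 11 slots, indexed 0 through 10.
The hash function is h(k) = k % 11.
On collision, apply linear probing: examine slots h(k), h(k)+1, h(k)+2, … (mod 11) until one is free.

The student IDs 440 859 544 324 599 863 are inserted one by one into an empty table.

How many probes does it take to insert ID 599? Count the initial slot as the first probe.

Insert 440: h=0, slot 0 empty -> index 0.
Insert 859: h=1, slot 1 empty -> index 1.
Insert 544: h=5, slot 5 empty -> index 5.
Insert 324: h=5, slot 5 occupied -> index 6.
Insert 599: h=5, slots 5,6 occupied -> index 7.
Insert 863: h=5, slots 5,6,7 occupied -> index 8.
Table: [440, 859, ., ., ., 544, 324, 599, 863, ., .]

3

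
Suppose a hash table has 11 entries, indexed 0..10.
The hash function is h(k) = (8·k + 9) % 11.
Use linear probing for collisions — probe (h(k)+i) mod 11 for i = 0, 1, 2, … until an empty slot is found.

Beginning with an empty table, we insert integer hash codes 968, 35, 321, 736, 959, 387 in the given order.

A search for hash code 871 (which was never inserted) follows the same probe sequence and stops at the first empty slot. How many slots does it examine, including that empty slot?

968: h=9 -> slot 9
35: h=3 -> slot 3
321: h=3, probe 3,4 -> slot 4
736: h=1 -> slot 1
959: h=3, probe 3,4,5 -> slot 5
387: h=3, probe 3,4,5,6 -> slot 6
Table: [∅, 736, ∅, 35, 321, 959, 387, ∅, ∅, 968, ∅]
Lookup 871: h=3, probe 3,4,5,6,7 → slot 7 empty, not found.

5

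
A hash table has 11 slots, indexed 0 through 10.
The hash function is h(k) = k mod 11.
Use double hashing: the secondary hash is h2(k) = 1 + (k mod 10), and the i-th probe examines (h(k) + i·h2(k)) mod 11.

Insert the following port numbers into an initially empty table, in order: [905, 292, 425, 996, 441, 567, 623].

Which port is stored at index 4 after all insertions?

905 hashes to 3; slot 3 is free => place at 3.
292 hashes to 6; slot 6 is free => place at 6.
425 hashes to 7; slot 7 is free => place at 7.
996 hashes to 6, h2=7; 6 taken => place at 2.
441 hashes to 1; slot 1 is free => place at 1.
567 hashes to 6, h2=8; 6,3 taken => place at 0.
623 hashes to 7, h2=4; 7,0 taken => place at 4.
Table: [567, 441, 996, 905, 623, ., 292, 425, ., ., .]

623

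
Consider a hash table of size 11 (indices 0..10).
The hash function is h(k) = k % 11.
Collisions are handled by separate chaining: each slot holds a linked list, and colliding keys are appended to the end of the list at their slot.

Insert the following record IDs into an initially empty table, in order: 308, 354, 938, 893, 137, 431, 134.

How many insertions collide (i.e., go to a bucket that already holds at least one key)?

Insert 308: h=0, bucket 0 empty → new chain.
Insert 354: h=2, bucket 2 empty → new chain.
Insert 938: h=3, bucket 3 empty → new chain.
Insert 893: h=2, bucket 2 nonempty → append to chain.
Insert 137: h=5, bucket 5 empty → new chain.
Insert 431: h=2, bucket 2 nonempty → append to chain.
Insert 134: h=2, bucket 2 nonempty → append to chain.
Final buckets:
0: 308
1: —
2: 354 -> 893 -> 431 -> 134
3: 938
4: —
5: 137
6: —
7: —
8: —
9: —
10: —

3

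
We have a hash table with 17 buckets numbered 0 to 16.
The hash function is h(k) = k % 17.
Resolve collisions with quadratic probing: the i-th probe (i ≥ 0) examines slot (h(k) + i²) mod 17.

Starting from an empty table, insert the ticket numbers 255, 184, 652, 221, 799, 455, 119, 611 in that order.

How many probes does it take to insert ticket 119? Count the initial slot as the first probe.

4

255: h=0 -> slot 0
184: h=14 -> slot 14
652: h=6 -> slot 6
221: h=0, probe 0,1 -> slot 1
799: h=0, probe 0,1,4 -> slot 4
455: h=13 -> slot 13
119: h=0, probe 0,1,4,9 -> slot 9
611: h=16 -> slot 16
Table: [255, 221, _, _, 799, _, 652, _, _, 119, _, _, _, 455, 184, _, 611]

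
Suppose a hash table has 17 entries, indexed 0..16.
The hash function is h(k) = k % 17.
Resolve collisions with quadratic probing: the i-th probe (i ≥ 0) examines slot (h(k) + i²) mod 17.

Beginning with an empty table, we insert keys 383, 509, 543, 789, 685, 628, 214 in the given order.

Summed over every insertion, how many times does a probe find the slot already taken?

Insert 383: h=9, slot 9 empty → index 9.
Insert 509: h=16, slot 16 empty → index 16.
Insert 543: h=16, slot 16 occupied → index 0.
Insert 789: h=7, slot 7 empty → index 7.
Insert 685: h=5, slot 5 empty → index 5.
Insert 628: h=16, slots 16,0 occupied → index 3.
Insert 214: h=10, slot 10 empty → index 10.
Table: [543, —, —, 628, —, 685, —, 789, —, 383, 214, —, —, —, —, —, 509]

3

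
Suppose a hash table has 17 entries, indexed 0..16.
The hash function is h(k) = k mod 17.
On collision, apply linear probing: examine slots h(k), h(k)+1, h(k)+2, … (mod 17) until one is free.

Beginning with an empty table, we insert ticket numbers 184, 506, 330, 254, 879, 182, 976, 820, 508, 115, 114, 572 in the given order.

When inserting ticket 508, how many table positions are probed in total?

Insert 184: h=14, slot 14 empty → index 14.
Insert 506: h=13, slot 13 empty → index 13.
Insert 330: h=7, slot 7 empty → index 7.
Insert 254: h=16, slot 16 empty → index 16.
Insert 879: h=12, slot 12 empty → index 12.
Insert 182: h=12, slots 12,13,14 occupied → index 15.
Insert 976: h=7, slot 7 occupied → index 8.
Insert 820: h=4, slot 4 empty → index 4.
Insert 508: h=15, slots 15,16 occupied → index 0.
Insert 115: h=13, slots 13,14,15,16,0 occupied → index 1.
Insert 114: h=12, slots 12,13,14,15,16,0,1 occupied → index 2.
Insert 572: h=11, slot 11 empty → index 11.
Table: [508, 115, 114, _, 820, _, _, 330, 976, _, _, 572, 879, 506, 184, 182, 254]

3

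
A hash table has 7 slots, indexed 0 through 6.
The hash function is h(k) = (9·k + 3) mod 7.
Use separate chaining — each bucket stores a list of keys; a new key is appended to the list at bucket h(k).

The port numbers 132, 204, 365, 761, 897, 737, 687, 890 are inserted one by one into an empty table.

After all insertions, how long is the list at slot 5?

5

Insert 132: h=1, bucket 1 empty → new chain.
Insert 204: h=5, bucket 5 empty → new chain.
Insert 365: h=5, bucket 5 nonempty → append to chain.
Insert 761: h=6, bucket 6 empty → new chain.
Insert 897: h=5, bucket 5 nonempty → append to chain.
Insert 737: h=0, bucket 0 empty → new chain.
Insert 687: h=5, bucket 5 nonempty → append to chain.
Insert 890: h=5, bucket 5 nonempty → append to chain.
Final buckets:
0: 737
1: 132
2: -
3: -
4: -
5: 204 -> 365 -> 897 -> 687 -> 890
6: 761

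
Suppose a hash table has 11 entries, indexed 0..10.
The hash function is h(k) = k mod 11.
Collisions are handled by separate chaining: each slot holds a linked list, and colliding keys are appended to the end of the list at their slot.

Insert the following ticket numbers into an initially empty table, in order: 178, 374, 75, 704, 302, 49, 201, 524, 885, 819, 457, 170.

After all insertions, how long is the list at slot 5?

178 → bucket 2
374 → bucket 0
75 → bucket 9
704 → bucket 0 (collision)
302 → bucket 5
49 → bucket 5 (collision)
201 → bucket 3
524 → bucket 7
885 → bucket 5 (collision)
819 → bucket 5 (collision)
457 → bucket 6
170 → bucket 5 (collision)
Final buckets:
0: 374 -> 704
1: -
2: 178
3: 201
4: -
5: 302 -> 49 -> 885 -> 819 -> 170
6: 457
7: 524
8: -
9: 75
10: -

5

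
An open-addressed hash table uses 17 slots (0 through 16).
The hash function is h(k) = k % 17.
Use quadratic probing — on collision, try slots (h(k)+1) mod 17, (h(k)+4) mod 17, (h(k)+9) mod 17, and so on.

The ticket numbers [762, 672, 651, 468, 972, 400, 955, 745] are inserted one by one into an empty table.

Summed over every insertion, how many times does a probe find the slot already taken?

762: h=14 → slot 14
672: h=9 → slot 9
651: h=5 → slot 5
468: h=9, probe 9,10 → slot 10
972: h=3 → slot 3
400: h=9, probe 9,10,13 → slot 13
955: h=3, probe 3,4 → slot 4
745: h=14, probe 14,15 → slot 15
Table: [—, —, —, 972, 955, 651, —, —, —, 672, 468, —, —, 400, 762, 745, —]

5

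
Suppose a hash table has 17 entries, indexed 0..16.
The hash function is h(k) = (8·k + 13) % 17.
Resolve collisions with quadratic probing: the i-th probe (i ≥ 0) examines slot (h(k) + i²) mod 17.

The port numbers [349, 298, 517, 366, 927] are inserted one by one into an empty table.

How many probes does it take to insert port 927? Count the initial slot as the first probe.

349: h=0 → slot 0
298: h=0, probe 0,1 → slot 1
517: h=1, probe 1,2 → slot 2
366: h=0, probe 0,1,4 → slot 4
927: h=0, probe 0,1,4,9 → slot 9
Table: [349, 298, 517, ., 366, ., ., ., ., 927, ., ., ., ., ., ., .]

4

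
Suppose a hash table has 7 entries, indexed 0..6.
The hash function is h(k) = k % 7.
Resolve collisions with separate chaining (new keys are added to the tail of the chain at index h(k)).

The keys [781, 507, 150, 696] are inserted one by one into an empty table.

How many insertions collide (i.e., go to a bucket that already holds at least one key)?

2

Insert 781: h=4, bucket 4 empty → new chain.
Insert 507: h=3, bucket 3 empty → new chain.
Insert 150: h=3, bucket 3 nonempty → append to chain.
Insert 696: h=3, bucket 3 nonempty → append to chain.
Final buckets:
0: ∅
1: ∅
2: ∅
3: 507 -> 150 -> 696
4: 781
5: ∅
6: ∅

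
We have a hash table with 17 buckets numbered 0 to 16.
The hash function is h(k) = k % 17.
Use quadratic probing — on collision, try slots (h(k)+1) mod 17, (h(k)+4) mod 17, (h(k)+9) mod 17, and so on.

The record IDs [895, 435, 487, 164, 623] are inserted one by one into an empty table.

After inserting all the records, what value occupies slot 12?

895 hashes to 11; slot 11 is free -> place at 11.
435 hashes to 10; slot 10 is free -> place at 10.
487 hashes to 11; 11 taken -> place at 12.
164 hashes to 11; 11,12 taken -> place at 15.
623 hashes to 11; 11,12,15 taken -> place at 3.
Table: [-, -, -, 623, -, -, -, -, -, -, 435, 895, 487, -, -, 164, -]

487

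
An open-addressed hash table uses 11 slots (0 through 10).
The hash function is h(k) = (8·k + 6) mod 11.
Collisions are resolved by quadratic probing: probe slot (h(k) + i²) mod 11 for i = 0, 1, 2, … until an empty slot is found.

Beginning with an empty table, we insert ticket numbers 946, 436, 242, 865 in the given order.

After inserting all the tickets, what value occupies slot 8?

946: h=6 → slot 6
436: h=7 → slot 7
242: h=6, probe 6,7,10 → slot 10
865: h=7, probe 7,8 → slot 8
Table: [_, _, _, _, _, _, 946, 436, 865, _, 242]

865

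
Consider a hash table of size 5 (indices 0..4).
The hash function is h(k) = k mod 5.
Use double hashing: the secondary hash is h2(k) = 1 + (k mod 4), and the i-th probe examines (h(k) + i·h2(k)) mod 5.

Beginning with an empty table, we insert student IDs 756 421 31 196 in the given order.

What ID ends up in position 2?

196

756 hashes to 1; slot 1 is free => place at 1.
421 hashes to 1, h2=2; 1 taken => place at 3.
31 hashes to 1, h2=4; 1 taken => place at 0.
196 hashes to 1, h2=1; 1 taken => place at 2.
Table: [31, 756, 196, 421, -]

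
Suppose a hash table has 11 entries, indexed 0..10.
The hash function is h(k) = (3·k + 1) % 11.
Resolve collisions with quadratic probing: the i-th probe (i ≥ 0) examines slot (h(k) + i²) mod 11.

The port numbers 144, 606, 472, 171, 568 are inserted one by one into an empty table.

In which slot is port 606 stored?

5

Insert 144: h=4, slot 4 empty -> index 4.
Insert 606: h=4, slot 4 occupied -> index 5.
Insert 472: h=9, slot 9 empty -> index 9.
Insert 171: h=8, slot 8 empty -> index 8.
Insert 568: h=0, slot 0 empty -> index 0.
Table: [568, ∅, ∅, ∅, 144, 606, ∅, ∅, 171, 472, ∅]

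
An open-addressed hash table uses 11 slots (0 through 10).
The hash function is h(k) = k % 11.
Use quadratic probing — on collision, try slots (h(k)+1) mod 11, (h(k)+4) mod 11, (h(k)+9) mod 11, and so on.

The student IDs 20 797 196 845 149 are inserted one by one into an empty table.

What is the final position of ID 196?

Insert 20: h=9, slot 9 empty → index 9.
Insert 797: h=5, slot 5 empty → index 5.
Insert 196: h=9, slot 9 occupied → index 10.
Insert 845: h=9, slots 9,10 occupied → index 2.
Insert 149: h=6, slot 6 empty → index 6.
Table: [-, -, 845, -, -, 797, 149, -, -, 20, 196]

10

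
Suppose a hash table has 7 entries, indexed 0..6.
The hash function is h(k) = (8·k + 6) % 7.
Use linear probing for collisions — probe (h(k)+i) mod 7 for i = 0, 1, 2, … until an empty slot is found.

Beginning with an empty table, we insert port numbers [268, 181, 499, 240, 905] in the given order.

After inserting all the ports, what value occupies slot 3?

Insert 268: h=1, slot 1 empty → index 1.
Insert 181: h=5, slot 5 empty → index 5.
Insert 499: h=1, slot 1 occupied → index 2.
Insert 240: h=1, slots 1,2 occupied → index 3.
Insert 905: h=1, slots 1,2,3 occupied → index 4.
Table: [_, 268, 499, 240, 905, 181, _]

240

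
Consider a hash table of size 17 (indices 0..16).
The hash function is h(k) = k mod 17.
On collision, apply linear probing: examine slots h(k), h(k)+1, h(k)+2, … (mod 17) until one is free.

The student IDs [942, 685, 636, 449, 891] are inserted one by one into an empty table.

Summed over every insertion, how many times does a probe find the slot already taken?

6

942 hashes to 7; slot 7 is free → place at 7.
685 hashes to 5; slot 5 is free → place at 5.
636 hashes to 7; 7 taken → place at 8.
449 hashes to 7; 7,8 taken → place at 9.
891 hashes to 7; 7,8,9 taken → place at 10.
Table: [-, -, -, -, -, 685, -, 942, 636, 449, 891, -, -, -, -, -, -]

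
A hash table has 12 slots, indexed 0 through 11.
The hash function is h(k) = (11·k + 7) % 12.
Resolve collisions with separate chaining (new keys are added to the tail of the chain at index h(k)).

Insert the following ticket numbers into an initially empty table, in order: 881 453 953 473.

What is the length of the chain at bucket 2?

Insert 881: h=2, bucket 2 empty -> new chain.
Insert 453: h=10, bucket 10 empty -> new chain.
Insert 953: h=2, bucket 2 nonempty -> append to chain.
Insert 473: h=2, bucket 2 nonempty -> append to chain.
Final buckets:
0: _
1: _
2: 881 -> 953 -> 473
3: _
4: _
5: _
6: _
7: _
8: _
9: _
10: 453
11: _

3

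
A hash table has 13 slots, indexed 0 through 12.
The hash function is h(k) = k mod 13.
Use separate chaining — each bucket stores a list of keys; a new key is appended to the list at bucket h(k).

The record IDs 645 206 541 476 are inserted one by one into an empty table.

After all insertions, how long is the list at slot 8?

Insert 645: h=8, bucket 8 empty → new chain.
Insert 206: h=11, bucket 11 empty → new chain.
Insert 541: h=8, bucket 8 nonempty → append to chain.
Insert 476: h=8, bucket 8 nonempty → append to chain.
Final buckets:
0: -
1: -
2: -
3: -
4: -
5: -
6: -
7: -
8: 645 -> 541 -> 476
9: -
10: -
11: 206
12: -

3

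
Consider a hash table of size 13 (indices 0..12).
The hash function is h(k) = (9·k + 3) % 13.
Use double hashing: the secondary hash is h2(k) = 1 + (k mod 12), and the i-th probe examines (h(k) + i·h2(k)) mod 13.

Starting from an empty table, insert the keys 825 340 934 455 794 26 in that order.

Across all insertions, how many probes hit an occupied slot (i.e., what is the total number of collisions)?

825: h=5 -> slot 5
340: h=8 -> slot 8
934: h=11 -> slot 11
455: h=3 -> slot 3
794: h=12 -> slot 12
26: h=3, h2=3, probe 3,6 -> slot 6
Table: [_, _, _, 455, _, 825, 26, _, 340, _, _, 934, 794]

1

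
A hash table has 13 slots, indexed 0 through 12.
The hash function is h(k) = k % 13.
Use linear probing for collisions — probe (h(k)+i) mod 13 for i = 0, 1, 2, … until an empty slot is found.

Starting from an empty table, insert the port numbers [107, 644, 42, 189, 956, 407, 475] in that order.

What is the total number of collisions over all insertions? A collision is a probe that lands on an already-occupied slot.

Insert 107: h=3, slot 3 empty -> index 3.
Insert 644: h=7, slot 7 empty -> index 7.
Insert 42: h=3, slot 3 occupied -> index 4.
Insert 189: h=7, slot 7 occupied -> index 8.
Insert 956: h=7, slots 7,8 occupied -> index 9.
Insert 407: h=4, slot 4 occupied -> index 5.
Insert 475: h=7, slots 7,8,9 occupied -> index 10.
Table: [_, _, _, 107, 42, 407, _, 644, 189, 956, 475, _, _]

8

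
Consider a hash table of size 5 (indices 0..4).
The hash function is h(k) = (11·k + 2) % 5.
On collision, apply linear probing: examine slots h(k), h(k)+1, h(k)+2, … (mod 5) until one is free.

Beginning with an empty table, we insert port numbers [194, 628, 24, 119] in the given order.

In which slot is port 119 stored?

3

194 hashes to 1; slot 1 is free -> place at 1.
628 hashes to 0; slot 0 is free -> place at 0.
24 hashes to 1; 1 taken -> place at 2.
119 hashes to 1; 1,2 taken -> place at 3.
Table: [628, 194, 24, 119, .]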